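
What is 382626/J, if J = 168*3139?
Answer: 63771/87892 ≈ 0.72556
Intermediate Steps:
J = 527352
382626/J = 382626/527352 = 382626*(1/527352) = 63771/87892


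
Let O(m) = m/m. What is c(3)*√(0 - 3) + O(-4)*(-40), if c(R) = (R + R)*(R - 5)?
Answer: -40 - 12*I*√3 ≈ -40.0 - 20.785*I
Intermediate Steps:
c(R) = 2*R*(-5 + R) (c(R) = (2*R)*(-5 + R) = 2*R*(-5 + R))
O(m) = 1
c(3)*√(0 - 3) + O(-4)*(-40) = (2*3*(-5 + 3))*√(0 - 3) + 1*(-40) = (2*3*(-2))*√(-3) - 40 = -12*I*√3 - 40 = -40 - 12*I*√3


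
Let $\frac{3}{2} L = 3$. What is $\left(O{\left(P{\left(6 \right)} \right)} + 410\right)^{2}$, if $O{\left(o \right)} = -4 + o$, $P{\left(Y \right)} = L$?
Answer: $166464$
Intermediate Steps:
$L = 2$ ($L = \frac{2}{3} \cdot 3 = 2$)
$P{\left(Y \right)} = 2$
$\left(O{\left(P{\left(6 \right)} \right)} + 410\right)^{2} = \left(\left(-4 + 2\right) + 410\right)^{2} = \left(-2 + 410\right)^{2} = 408^{2} = 166464$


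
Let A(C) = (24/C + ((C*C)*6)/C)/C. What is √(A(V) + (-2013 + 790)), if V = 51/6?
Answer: I*√351617/17 ≈ 34.881*I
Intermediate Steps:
V = 17/2 (V = 51*(⅙) = 17/2 ≈ 8.5000)
A(C) = (6*C + 24/C)/C (A(C) = (24/C + (C²*6)/C)/C = (24/C + (6*C²)/C)/C = (24/C + 6*C)/C = (6*C + 24/C)/C)
√(A(V) + (-2013 + 790)) = √((6 + 24/(17/2)²) + (-2013 + 790)) = √((6 + 24*(4/289)) - 1223) = √((6 + 96/289) - 1223) = √(1830/289 - 1223) = √(-351617/289) = I*√351617/17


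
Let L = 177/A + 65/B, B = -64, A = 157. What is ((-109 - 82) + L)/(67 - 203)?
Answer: 1918045/1366528 ≈ 1.4036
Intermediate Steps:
L = 1123/10048 (L = 177/157 + 65/(-64) = 177*(1/157) + 65*(-1/64) = 177/157 - 65/64 = 1123/10048 ≈ 0.11176)
((-109 - 82) + L)/(67 - 203) = ((-109 - 82) + 1123/10048)/(67 - 203) = (-191 + 1123/10048)/(-136) = -1918045/10048*(-1/136) = 1918045/1366528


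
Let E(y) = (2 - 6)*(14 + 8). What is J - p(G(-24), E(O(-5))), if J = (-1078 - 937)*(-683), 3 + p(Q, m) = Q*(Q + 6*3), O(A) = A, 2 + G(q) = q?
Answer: 1376040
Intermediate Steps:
G(q) = -2 + q
E(y) = -88 (E(y) = -4*22 = -88)
p(Q, m) = -3 + Q*(18 + Q) (p(Q, m) = -3 + Q*(Q + 6*3) = -3 + Q*(Q + 18) = -3 + Q*(18 + Q))
J = 1376245 (J = -2015*(-683) = 1376245)
J - p(G(-24), E(O(-5))) = 1376245 - (-3 + (-2 - 24)**2 + 18*(-2 - 24)) = 1376245 - (-3 + (-26)**2 + 18*(-26)) = 1376245 - (-3 + 676 - 468) = 1376245 - 1*205 = 1376245 - 205 = 1376040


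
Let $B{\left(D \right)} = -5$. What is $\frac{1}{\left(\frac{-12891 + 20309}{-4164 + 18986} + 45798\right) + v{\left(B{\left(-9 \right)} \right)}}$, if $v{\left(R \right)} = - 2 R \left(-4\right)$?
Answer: $\frac{7411}{339116247} \approx 2.1854 \cdot 10^{-5}$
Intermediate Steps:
$v{\left(R \right)} = 8 R$
$\frac{1}{\left(\frac{-12891 + 20309}{-4164 + 18986} + 45798\right) + v{\left(B{\left(-9 \right)} \right)}} = \frac{1}{\left(\frac{-12891 + 20309}{-4164 + 18986} + 45798\right) + 8 \left(-5\right)} = \frac{1}{\left(\frac{7418}{14822} + 45798\right) - 40} = \frac{1}{\left(7418 \cdot \frac{1}{14822} + 45798\right) - 40} = \frac{1}{\left(\frac{3709}{7411} + 45798\right) - 40} = \frac{1}{\frac{339412687}{7411} - 40} = \frac{1}{\frac{339116247}{7411}} = \frac{7411}{339116247}$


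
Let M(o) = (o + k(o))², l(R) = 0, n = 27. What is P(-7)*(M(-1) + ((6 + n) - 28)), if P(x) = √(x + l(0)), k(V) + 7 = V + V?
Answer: 105*I*√7 ≈ 277.8*I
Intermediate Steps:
k(V) = -7 + 2*V (k(V) = -7 + (V + V) = -7 + 2*V)
M(o) = (-7 + 3*o)² (M(o) = (o + (-7 + 2*o))² = (-7 + 3*o)²)
P(x) = √x (P(x) = √(x + 0) = √x)
P(-7)*(M(-1) + ((6 + n) - 28)) = √(-7)*((-7 + 3*(-1))² + ((6 + 27) - 28)) = (I*√7)*((-7 - 3)² + (33 - 28)) = (I*√7)*((-10)² + 5) = (I*√7)*(100 + 5) = (I*√7)*105 = 105*I*√7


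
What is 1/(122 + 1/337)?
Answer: 337/41115 ≈ 0.0081965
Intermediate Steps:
1/(122 + 1/337) = 1/(41115/337) = 337/41115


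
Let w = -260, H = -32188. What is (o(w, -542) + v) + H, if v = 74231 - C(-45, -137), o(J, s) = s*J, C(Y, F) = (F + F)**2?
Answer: 107887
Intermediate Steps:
C(Y, F) = 4*F**2 (C(Y, F) = (2*F)**2 = 4*F**2)
o(J, s) = J*s
v = -845 (v = 74231 - 4*(-137)**2 = 74231 - 4*18769 = 74231 - 1*75076 = 74231 - 75076 = -845)
(o(w, -542) + v) + H = (-260*(-542) - 845) - 32188 = (140920 - 845) - 32188 = 140075 - 32188 = 107887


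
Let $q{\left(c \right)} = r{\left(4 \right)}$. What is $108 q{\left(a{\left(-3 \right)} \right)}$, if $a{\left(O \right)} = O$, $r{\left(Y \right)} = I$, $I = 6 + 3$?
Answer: $972$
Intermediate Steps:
$I = 9$
$r{\left(Y \right)} = 9$
$q{\left(c \right)} = 9$
$108 q{\left(a{\left(-3 \right)} \right)} = 108 \cdot 9 = 972$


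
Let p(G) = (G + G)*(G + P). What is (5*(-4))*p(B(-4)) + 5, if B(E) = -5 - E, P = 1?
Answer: 5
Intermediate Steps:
p(G) = 2*G*(1 + G) (p(G) = (G + G)*(G + 1) = (2*G)*(1 + G) = 2*G*(1 + G))
(5*(-4))*p(B(-4)) + 5 = (5*(-4))*(2*(-5 - 1*(-4))*(1 + (-5 - 1*(-4)))) + 5 = -40*(-5 + 4)*(1 + (-5 + 4)) + 5 = -40*(-1)*(1 - 1) + 5 = -40*(-1)*0 + 5 = -20*0 + 5 = 0 + 5 = 5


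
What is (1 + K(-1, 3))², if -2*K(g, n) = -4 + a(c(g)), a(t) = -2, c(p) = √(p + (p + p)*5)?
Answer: 16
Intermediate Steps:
c(p) = √11*√p (c(p) = √(p + (2*p)*5) = √(p + 10*p) = √(11*p) = √11*√p)
K(g, n) = 3 (K(g, n) = -(-4 - 2)/2 = -½*(-6) = 3)
(1 + K(-1, 3))² = (1 + 3)² = 4² = 16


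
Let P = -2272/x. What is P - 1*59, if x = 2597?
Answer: -155495/2597 ≈ -59.875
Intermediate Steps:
P = -2272/2597 ≈ -0.87486
P - 1*59 = -2272/2597 - 1*59 = -2272/2597 - 59 = -155495/2597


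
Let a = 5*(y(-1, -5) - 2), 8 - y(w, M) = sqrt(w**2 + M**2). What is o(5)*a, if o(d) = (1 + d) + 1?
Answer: 210 - 35*sqrt(26) ≈ 31.534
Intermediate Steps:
o(d) = 2 + d
y(w, M) = 8 - sqrt(M**2 + w**2) (y(w, M) = 8 - sqrt(w**2 + M**2) = 8 - sqrt(M**2 + w**2))
a = 30 - 5*sqrt(26) (a = 5*((8 - sqrt((-5)**2 + (-1)**2)) - 2) = 5*((8 - sqrt(25 + 1)) - 2) = 5*((8 - sqrt(26)) - 2) = 5*(6 - sqrt(26)) = 30 - 5*sqrt(26) ≈ 4.5049)
o(5)*a = (2 + 5)*(30 - 5*sqrt(26)) = 7*(30 - 5*sqrt(26)) = 210 - 35*sqrt(26)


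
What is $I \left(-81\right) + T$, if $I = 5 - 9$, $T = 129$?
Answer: $453$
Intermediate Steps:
$I = -4$ ($I = 5 - 9 = -4$)
$I \left(-81\right) + T = \left(-4\right) \left(-81\right) + 129 = 324 + 129 = 453$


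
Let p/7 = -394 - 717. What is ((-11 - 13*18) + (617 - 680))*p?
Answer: 2395316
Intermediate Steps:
p = -7777 (p = 7*(-394 - 717) = 7*(-1111) = -7777)
((-11 - 13*18) + (617 - 680))*p = ((-11 - 13*18) + (617 - 680))*(-7777) = ((-11 - 234) - 63)*(-7777) = (-245 - 63)*(-7777) = -308*(-7777) = 2395316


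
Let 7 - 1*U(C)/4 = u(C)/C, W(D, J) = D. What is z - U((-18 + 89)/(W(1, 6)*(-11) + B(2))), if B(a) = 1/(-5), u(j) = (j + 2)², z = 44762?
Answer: 222268931/4970 ≈ 44722.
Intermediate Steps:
u(j) = (2 + j)²
B(a) = -⅕
U(C) = 28 - 4*(2 + C)²/C
z - U((-18 + 89)/(W(1, 6)*(-11) + B(2))) = 44762 - (28 - 4*(2 + (-18 + 89)/(1*(-11) - ⅕))²/((-18 + 89)/(1*(-11) - ⅕))) = 44762 - (28 - 4*(2 + 71/(-11 - ⅕))²/(71/(-11 - ⅕))) = 44762 - (28 - 4*(2 + 71/(-56/5))²/(71/(-56/5))) = 44762 - (28 - 4*(2 + 71*(-5/56))²/(71*(-5/56))) = 44762 - (28 - 4*(2 - 355/56)²/(-355/56)) = 44762 - (28 - 4*(-56/355)*(-243/56)²) = 44762 - (28 - 4*(-56/355)*59049/3136) = 44762 - (28 + 59049/4970) = 44762 - 1*198209/4970 = 44762 - 198209/4970 = 222268931/4970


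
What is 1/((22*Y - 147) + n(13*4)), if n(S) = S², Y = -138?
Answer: -1/479 ≈ -0.0020877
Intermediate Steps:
1/((22*Y - 147) + n(13*4)) = 1/((22*(-138) - 147) + (13*4)²) = 1/((-3036 - 147) + 52²) = 1/(-3183 + 2704) = 1/(-479) = -1/479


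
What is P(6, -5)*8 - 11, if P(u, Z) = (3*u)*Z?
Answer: -731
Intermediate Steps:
P(u, Z) = 3*Z*u
P(6, -5)*8 - 11 = (3*(-5)*6)*8 - 11 = -90*8 - 11 = -720 - 11 = -731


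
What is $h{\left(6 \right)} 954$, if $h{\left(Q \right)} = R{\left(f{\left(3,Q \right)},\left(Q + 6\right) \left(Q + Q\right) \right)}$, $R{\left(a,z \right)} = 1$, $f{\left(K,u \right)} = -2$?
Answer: $954$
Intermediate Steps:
$h{\left(Q \right)} = 1$
$h{\left(6 \right)} 954 = 1 \cdot 954 = 954$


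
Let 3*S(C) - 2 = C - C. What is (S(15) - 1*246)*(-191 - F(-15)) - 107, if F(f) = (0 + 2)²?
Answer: 47733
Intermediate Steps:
S(C) = ⅔ (S(C) = ⅔ + (C - C)/3 = ⅔ + (⅓)*0 = ⅔ + 0 = ⅔)
F(f) = 4 (F(f) = 2² = 4)
(S(15) - 1*246)*(-191 - F(-15)) - 107 = (⅔ - 1*246)*(-191 - 1*4) - 107 = (⅔ - 246)*(-191 - 4) - 107 = -736/3*(-195) - 107 = 47840 - 107 = 47733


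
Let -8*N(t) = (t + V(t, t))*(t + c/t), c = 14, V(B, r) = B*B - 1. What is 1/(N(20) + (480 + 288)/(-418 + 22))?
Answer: -2640/2867309 ≈ -0.00092072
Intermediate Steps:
V(B, r) = -1 + B² (V(B, r) = B² - 1 = -1 + B²)
N(t) = -(t + 14/t)*(-1 + t + t²)/8 (N(t) = -(t + (-1 + t²))*(t + 14/t)/8 = -(-1 + t + t²)*(t + 14/t)/8 = -(t + 14/t)*(-1 + t + t²)/8)
1/(N(20) + (480 + 288)/(-418 + 22)) = 1/((⅛)*(14 - 1*20³ - 1*20⁴ - 14*20 - 13*20²)/20 + (480 + 288)/(-418 + 22)) = 1/((⅛)*(1/20)*(14 - 1*8000 - 1*160000 - 280 - 13*400) + 768/(-396)) = 1/((⅛)*(1/20)*(14 - 8000 - 160000 - 280 - 5200) + 768*(-1/396)) = 1/((⅛)*(1/20)*(-173466) - 64/33) = 1/(-86733/80 - 64/33) = 1/(-2867309/2640) = -2640/2867309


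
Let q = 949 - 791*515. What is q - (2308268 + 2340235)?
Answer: -5054919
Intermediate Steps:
q = -406416 (q = 949 - 407365 = -406416)
q - (2308268 + 2340235) = -406416 - (2308268 + 2340235) = -406416 - 1*4648503 = -406416 - 4648503 = -5054919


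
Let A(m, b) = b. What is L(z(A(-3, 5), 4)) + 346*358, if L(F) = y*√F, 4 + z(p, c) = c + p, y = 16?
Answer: 123868 + 16*√5 ≈ 1.2390e+5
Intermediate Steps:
z(p, c) = -4 + c + p (z(p, c) = -4 + (c + p) = -4 + c + p)
L(F) = 16*√F
L(z(A(-3, 5), 4)) + 346*358 = 16*√(-4 + 4 + 5) + 346*358 = 16*√5 + 123868 = 123868 + 16*√5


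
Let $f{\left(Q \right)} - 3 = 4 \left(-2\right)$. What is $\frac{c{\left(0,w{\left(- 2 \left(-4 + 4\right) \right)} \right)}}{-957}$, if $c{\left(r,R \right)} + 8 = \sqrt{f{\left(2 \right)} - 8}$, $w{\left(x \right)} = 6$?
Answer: $\frac{8}{957} - \frac{i \sqrt{13}}{957} \approx 0.0083595 - 0.0037676 i$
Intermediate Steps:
$f{\left(Q \right)} = -5$ ($f{\left(Q \right)} = 3 + 4 \left(-2\right) = 3 - 8 = -5$)
$c{\left(r,R \right)} = -8 + i \sqrt{13}$ ($c{\left(r,R \right)} = -8 + \sqrt{-5 - 8} = -8 + \sqrt{-13} = -8 + i \sqrt{13}$)
$\frac{c{\left(0,w{\left(- 2 \left(-4 + 4\right) \right)} \right)}}{-957} = \frac{-8 + i \sqrt{13}}{-957} = \left(-8 + i \sqrt{13}\right) \left(- \frac{1}{957}\right) = \frac{8}{957} - \frac{i \sqrt{13}}{957}$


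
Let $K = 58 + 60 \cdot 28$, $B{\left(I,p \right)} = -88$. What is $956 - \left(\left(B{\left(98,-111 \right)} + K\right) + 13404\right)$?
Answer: $-14098$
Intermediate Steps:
$K = 1738$ ($K = 58 + 1680 = 1738$)
$956 - \left(\left(B{\left(98,-111 \right)} + K\right) + 13404\right) = 956 - \left(\left(-88 + 1738\right) + 13404\right) = 956 - \left(1650 + 13404\right) = 956 - 15054 = -14098$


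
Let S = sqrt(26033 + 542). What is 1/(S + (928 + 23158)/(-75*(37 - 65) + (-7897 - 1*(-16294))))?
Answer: -252830742/2927639628779 + 550935045*sqrt(1063)/2927639628779 ≈ 0.0060491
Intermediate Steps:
S = 5*sqrt(1063) (S = sqrt(26575) = 5*sqrt(1063) ≈ 163.02)
1/(S + (928 + 23158)/(-75*(37 - 65) + (-7897 - 1*(-16294)))) = 1/(5*sqrt(1063) + (928 + 23158)/(-75*(37 - 65) + (-7897 - 1*(-16294)))) = 1/(5*sqrt(1063) + 24086/(-75*(-28) + (-7897 + 16294))) = 1/(5*sqrt(1063) + 24086/(2100 + 8397)) = 1/(5*sqrt(1063) + 24086/10497) = 1/(24086/10497 + 5*sqrt(1063))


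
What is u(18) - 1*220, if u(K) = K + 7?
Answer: -195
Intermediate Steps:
u(K) = 7 + K
u(18) - 1*220 = (7 + 18) - 1*220 = 25 - 220 = -195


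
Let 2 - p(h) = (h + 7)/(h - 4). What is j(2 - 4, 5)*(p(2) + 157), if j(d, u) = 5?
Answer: 1635/2 ≈ 817.50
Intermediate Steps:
p(h) = 2 - (7 + h)/(-4 + h) (p(h) = 2 - (h + 7)/(h - 4) = 2 - (7 + h)/(-4 + h))
j(2 - 4, 5)*(p(2) + 157) = 5*((-15 + 2)/(-4 + 2) + 157) = 5*(-13/(-2) + 157) = 5*(-½*(-13) + 157) = 5*(13/2 + 157) = 5*(327/2) = 1635/2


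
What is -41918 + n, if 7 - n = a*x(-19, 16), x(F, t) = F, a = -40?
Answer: -42671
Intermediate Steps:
n = -753 (n = 7 - (-40)*(-19) = 7 - 1*760 = 7 - 760 = -753)
-41918 + n = -41918 - 753 = -42671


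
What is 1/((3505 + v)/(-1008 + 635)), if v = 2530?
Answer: -373/6035 ≈ -0.061806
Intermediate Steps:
1/((3505 + v)/(-1008 + 635)) = 1/((3505 + 2530)/(-1008 + 635)) = 1/(6035/(-373)) = 1/(6035*(-1/373)) = 1/(-6035/373) = -373/6035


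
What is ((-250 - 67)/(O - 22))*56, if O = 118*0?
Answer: 8876/11 ≈ 806.91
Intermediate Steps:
O = 0
((-250 - 67)/(O - 22))*56 = ((-250 - 67)/(0 - 22))*56 = -317/(-22)*56 = -317*(-1/22)*56 = (317/22)*56 = 8876/11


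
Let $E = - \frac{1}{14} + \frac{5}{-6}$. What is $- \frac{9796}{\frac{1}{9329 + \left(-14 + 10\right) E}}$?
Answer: $- \frac{1919869060}{21} \approx -9.1422 \cdot 10^{7}$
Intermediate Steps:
$E = - \frac{19}{21}$ ($E = \left(-1\right) \frac{1}{14} + 5 \left(- \frac{1}{6}\right) = - \frac{1}{14} - \frac{5}{6} = - \frac{19}{21} \approx -0.90476$)
$- \frac{9796}{\frac{1}{9329 + \left(-14 + 10\right) E}} = - \frac{9796}{\frac{1}{9329 + \left(-14 + 10\right) \left(- \frac{19}{21}\right)}} = - \frac{9796}{\frac{1}{9329 - - \frac{76}{21}}} = - \frac{9796}{\frac{1}{9329 + \frac{76}{21}}} = - \frac{9796}{\frac{1}{\frac{195985}{21}}} = - \frac{9796}{\frac{21}{195985}} = \left(-9796\right) \frac{195985}{21} = - \frac{1919869060}{21}$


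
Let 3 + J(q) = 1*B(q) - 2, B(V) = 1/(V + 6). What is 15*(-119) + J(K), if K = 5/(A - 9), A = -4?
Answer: -130657/73 ≈ -1789.8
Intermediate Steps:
B(V) = 1/(6 + V)
K = -5/13 (K = 5/(-4 - 9) = 5/(-13) = -1/13*5 = -5/13 ≈ -0.38462)
J(q) = -5 + 1/(6 + q) (J(q) = -3 + (1/(6 + q) - 2) = -3 + (-2 + 1/(6 + q)) = -5 + 1/(6 + q))
15*(-119) + J(K) = 15*(-119) + (-29 - 5*(-5/13))/(6 - 5/13) = -1785 + (-29 + 25/13)/(73/13) = -1785 + (13/73)*(-352/13) = -1785 - 352/73 = -130657/73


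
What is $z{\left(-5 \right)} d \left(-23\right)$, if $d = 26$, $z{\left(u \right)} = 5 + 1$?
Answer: $-3588$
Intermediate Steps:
$z{\left(u \right)} = 6$
$z{\left(-5 \right)} d \left(-23\right) = 6 \cdot 26 \left(-23\right) = 156 \left(-23\right) = -3588$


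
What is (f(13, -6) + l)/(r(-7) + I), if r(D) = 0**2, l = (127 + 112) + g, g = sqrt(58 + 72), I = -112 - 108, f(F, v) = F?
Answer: -63/55 - sqrt(130)/220 ≈ -1.1973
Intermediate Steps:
I = -220
g = sqrt(130) ≈ 11.402
l = 239 + sqrt(130) (l = (127 + 112) + sqrt(130) = 239 + sqrt(130) ≈ 250.40)
r(D) = 0
(f(13, -6) + l)/(r(-7) + I) = (13 + (239 + sqrt(130)))/(0 - 220) = (252 + sqrt(130))/(-220) = (252 + sqrt(130))*(-1/220) = -63/55 - sqrt(130)/220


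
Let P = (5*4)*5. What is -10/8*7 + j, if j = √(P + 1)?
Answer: -35/4 + √101 ≈ 1.2999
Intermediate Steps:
P = 100 (P = 20*5 = 100)
j = √101 (j = √(100 + 1) = √101 ≈ 10.050)
-10/8*7 + j = -10/8*7 + √101 = -10*⅛*7 + √101 = -5/4*7 + √101 = -35/4 + √101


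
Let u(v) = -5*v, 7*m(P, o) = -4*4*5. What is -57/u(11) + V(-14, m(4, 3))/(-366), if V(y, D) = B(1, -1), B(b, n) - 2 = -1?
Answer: 20807/20130 ≈ 1.0336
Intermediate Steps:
B(b, n) = 1 (B(b, n) = 2 - 1 = 1)
m(P, o) = -80/7 (m(P, o) = (-4*4*5)/7 = (-16*5)/7 = (1/7)*(-80) = -80/7)
V(y, D) = 1
-57/u(11) + V(-14, m(4, 3))/(-366) = -57/((-5*11)) + 1/(-366) = -57/(-55) + 1*(-1/366) = -57*(-1/55) - 1/366 = 57/55 - 1/366 = 20807/20130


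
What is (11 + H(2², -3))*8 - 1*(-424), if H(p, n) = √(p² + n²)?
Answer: 552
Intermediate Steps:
H(p, n) = √(n² + p²)
(11 + H(2², -3))*8 - 1*(-424) = (11 + √((-3)² + (2²)²))*8 - 1*(-424) = (11 + √(9 + 4²))*8 + 424 = (11 + √(9 + 16))*8 + 424 = (11 + √25)*8 + 424 = (11 + 5)*8 + 424 = 16*8 + 424 = 128 + 424 = 552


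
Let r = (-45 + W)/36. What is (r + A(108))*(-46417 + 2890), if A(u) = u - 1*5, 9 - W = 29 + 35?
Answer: -13087118/3 ≈ -4.3624e+6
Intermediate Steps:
W = -55 (W = 9 - (29 + 35) = 9 - 1*64 = 9 - 64 = -55)
A(u) = -5 + u (A(u) = u - 5 = -5 + u)
r = -25/9 (r = (-45 - 55)/36 = -100*1/36 = -25/9 ≈ -2.7778)
(r + A(108))*(-46417 + 2890) = (-25/9 + (-5 + 108))*(-46417 + 2890) = (-25/9 + 103)*(-43527) = (902/9)*(-43527) = -13087118/3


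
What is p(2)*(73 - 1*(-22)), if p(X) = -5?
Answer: -475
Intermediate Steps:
p(2)*(73 - 1*(-22)) = -5*(73 - 1*(-22)) = -5*(73 + 22) = -5*95 = -475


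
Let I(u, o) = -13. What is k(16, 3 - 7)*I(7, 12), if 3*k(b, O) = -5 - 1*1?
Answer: 26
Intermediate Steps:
k(b, O) = -2 (k(b, O) = (-5 - 1*1)/3 = (-5 - 1)/3 = (⅓)*(-6) = -2)
k(16, 3 - 7)*I(7, 12) = -2*(-13) = 26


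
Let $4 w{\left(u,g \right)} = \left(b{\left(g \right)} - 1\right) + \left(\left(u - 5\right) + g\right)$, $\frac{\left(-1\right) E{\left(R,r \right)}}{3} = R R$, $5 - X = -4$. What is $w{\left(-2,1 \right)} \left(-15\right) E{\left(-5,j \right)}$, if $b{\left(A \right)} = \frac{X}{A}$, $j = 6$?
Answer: $\frac{1125}{2} \approx 562.5$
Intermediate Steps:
$X = 9$ ($X = 5 - -4 = 5 + 4 = 9$)
$E{\left(R,r \right)} = - 3 R^{2}$ ($E{\left(R,r \right)} = - 3 R R = - 3 R^{2}$)
$b{\left(A \right)} = \frac{9}{A}$
$w{\left(u,g \right)} = - \frac{3}{2} + \frac{g}{4} + \frac{u}{4} + \frac{9}{4 g}$ ($w{\left(u,g \right)} = \frac{\left(\frac{9}{g} - 1\right) + \left(\left(u - 5\right) + g\right)}{4} = \frac{\left(-1 + \frac{9}{g}\right) + \left(\left(-5 + u\right) + g\right)}{4} = \frac{\left(-1 + \frac{9}{g}\right) + \left(-5 + g + u\right)}{4} = \frac{-6 + g + u + \frac{9}{g}}{4} = - \frac{3}{2} + \frac{g}{4} + \frac{u}{4} + \frac{9}{4 g}$)
$w{\left(-2,1 \right)} \left(-15\right) E{\left(-5,j \right)} = \frac{9 + 1 \left(-6 + 1 - 2\right)}{4 \cdot 1} \left(-15\right) \left(- 3 \left(-5\right)^{2}\right) = \frac{1}{4} \cdot 1 \left(9 + 1 \left(-7\right)\right) \left(-15\right) \left(\left(-3\right) 25\right) = \frac{1}{4} \cdot 1 \left(9 - 7\right) \left(-15\right) \left(-75\right) = \frac{1}{4} \cdot 1 \cdot 2 \left(-15\right) \left(-75\right) = \frac{1}{2} \left(-15\right) \left(-75\right) = \left(- \frac{15}{2}\right) \left(-75\right) = \frac{1125}{2}$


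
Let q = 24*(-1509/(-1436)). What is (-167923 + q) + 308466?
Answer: 50463991/359 ≈ 1.4057e+5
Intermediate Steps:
q = 9054/359 (q = 24*(-1509*(-1/1436)) = 24*(1509/1436) = 9054/359 ≈ 25.220)
(-167923 + q) + 308466 = (-167923 + 9054/359) + 308466 = -60275303/359 + 308466 = 50463991/359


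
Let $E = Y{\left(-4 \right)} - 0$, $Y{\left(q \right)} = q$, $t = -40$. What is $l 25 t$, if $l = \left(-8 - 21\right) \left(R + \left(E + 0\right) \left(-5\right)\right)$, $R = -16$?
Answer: $116000$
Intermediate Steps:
$E = -4$ ($E = -4 - 0 = -4 + 0 = -4$)
$l = -116$ ($l = \left(-8 - 21\right) \left(-16 + \left(-4 + 0\right) \left(-5\right)\right) = - 29 \left(-16 - -20\right) = - 29 \left(-16 + 20\right) = \left(-29\right) 4 = -116$)
$l 25 t = \left(-116\right) 25 \left(-40\right) = \left(-2900\right) \left(-40\right) = 116000$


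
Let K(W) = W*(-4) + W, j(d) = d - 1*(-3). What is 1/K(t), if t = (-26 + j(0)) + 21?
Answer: ⅙ ≈ 0.16667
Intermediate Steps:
j(d) = 3 + d (j(d) = d + 3 = 3 + d)
t = -2 (t = (-26 + (3 + 0)) + 21 = (-26 + 3) + 21 = -23 + 21 = -2)
K(W) = -3*W (K(W) = -4*W + W = -3*W)
1/K(t) = 1/(-3*(-2)) = 1/6 = ⅙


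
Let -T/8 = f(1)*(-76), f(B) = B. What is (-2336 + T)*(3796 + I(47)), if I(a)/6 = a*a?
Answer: -29462400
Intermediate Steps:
I(a) = 6*a**2 (I(a) = 6*(a*a) = 6*a**2)
T = 608 (T = -8*(-76) = 608)
(-2336 + T)*(3796 + I(47)) = (-2336 + 608)*(3796 + 6*47**2) = -1728*(3796 + 6*2209) = -1728*(3796 + 13254) = -1728*17050 = -29462400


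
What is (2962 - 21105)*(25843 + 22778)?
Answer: -882130803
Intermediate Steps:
(2962 - 21105)*(25843 + 22778) = -18143*48621 = -882130803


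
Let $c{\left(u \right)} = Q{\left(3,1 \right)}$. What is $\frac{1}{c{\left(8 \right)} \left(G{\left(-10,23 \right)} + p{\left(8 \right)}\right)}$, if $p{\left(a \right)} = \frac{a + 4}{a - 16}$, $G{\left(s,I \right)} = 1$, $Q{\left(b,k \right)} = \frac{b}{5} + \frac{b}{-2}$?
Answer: $\frac{20}{9} \approx 2.2222$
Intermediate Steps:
$Q{\left(b,k \right)} = - \frac{3 b}{10}$ ($Q{\left(b,k \right)} = b \frac{1}{5} + b \left(- \frac{1}{2}\right) = \frac{b}{5} - \frac{b}{2} = - \frac{3 b}{10}$)
$c{\left(u \right)} = - \frac{9}{10}$ ($c{\left(u \right)} = \left(- \frac{3}{10}\right) 3 = - \frac{9}{10}$)
$p{\left(a \right)} = \frac{4 + a}{-16 + a}$
$\frac{1}{c{\left(8 \right)} \left(G{\left(-10,23 \right)} + p{\left(8 \right)}\right)} = \frac{1}{\left(- \frac{9}{10}\right) \left(1 + \frac{4 + 8}{-16 + 8}\right)} = \frac{1}{\left(- \frac{9}{10}\right) \left(1 + \frac{1}{-8} \cdot 12\right)} = \frac{1}{\left(- \frac{9}{10}\right) \left(1 - \frac{3}{2}\right)} = \frac{1}{\left(- \frac{9}{10}\right) \left(- \frac{1}{2}\right)} = \frac{1}{\frac{9}{20}} = \frac{20}{9}$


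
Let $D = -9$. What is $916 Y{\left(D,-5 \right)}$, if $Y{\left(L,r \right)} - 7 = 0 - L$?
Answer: $14656$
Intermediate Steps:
$Y{\left(L,r \right)} = 7 - L$ ($Y{\left(L,r \right)} = 7 + \left(0 - L\right) = 7 - L$)
$916 Y{\left(D,-5 \right)} = 916 \left(7 - -9\right) = 916 \left(7 + 9\right) = 916 \cdot 16 = 14656$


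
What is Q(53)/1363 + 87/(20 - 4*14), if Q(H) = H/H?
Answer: -39515/16356 ≈ -2.4159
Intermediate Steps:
Q(H) = 1
Q(53)/1363 + 87/(20 - 4*14) = 1/1363 + 87/(20 - 4*14) = 1*(1/1363) + 87/(20 - 56) = 1/1363 + 87/(-36) = 1/1363 + 87*(-1/36) = 1/1363 - 29/12 = -39515/16356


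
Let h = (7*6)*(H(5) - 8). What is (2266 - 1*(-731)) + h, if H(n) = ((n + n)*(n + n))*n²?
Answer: 107661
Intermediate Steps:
H(n) = 4*n⁴ (H(n) = ((2*n)*(2*n))*n² = (4*n²)*n² = 4*n⁴)
h = 104664 (h = (7*6)*(4*5⁴ - 8) = 42*(4*625 - 8) = 42*(2500 - 8) = 42*2492 = 104664)
(2266 - 1*(-731)) + h = (2266 - 1*(-731)) + 104664 = (2266 + 731) + 104664 = 2997 + 104664 = 107661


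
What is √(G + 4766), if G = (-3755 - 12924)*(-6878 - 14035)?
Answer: √348812693 ≈ 18677.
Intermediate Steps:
G = 348807927 (G = -16679*(-20913) = 348807927)
√(G + 4766) = √(348807927 + 4766) = √348812693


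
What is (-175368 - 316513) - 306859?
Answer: -798740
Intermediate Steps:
(-175368 - 316513) - 306859 = -491881 - 306859 = -798740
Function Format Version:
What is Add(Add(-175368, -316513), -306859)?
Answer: -798740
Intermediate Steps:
Add(Add(-175368, -316513), -306859) = Add(-491881, -306859) = -798740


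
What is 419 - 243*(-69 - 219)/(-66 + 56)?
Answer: -32897/5 ≈ -6579.4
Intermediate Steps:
419 - 243*(-69 - 219)/(-66 + 56) = 419 - (-69984)/(-10) = 419 - (-69984)*(-1)/10 = 419 - 243*144/5 = 419 - 34992/5 = -32897/5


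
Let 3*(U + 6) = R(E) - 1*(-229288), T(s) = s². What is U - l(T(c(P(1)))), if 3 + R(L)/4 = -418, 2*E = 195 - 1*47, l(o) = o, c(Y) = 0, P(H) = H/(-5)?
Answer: 75862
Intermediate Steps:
P(H) = -H/5 (P(H) = H*(-⅕) = -H/5)
E = 74 (E = (195 - 1*47)/2 = (195 - 47)/2 = (½)*148 = 74)
R(L) = -1684 (R(L) = -12 + 4*(-418) = -12 - 1672 = -1684)
U = 75862 (U = -6 + (-1684 - 1*(-229288))/3 = -6 + (-1684 + 229288)/3 = -6 + (⅓)*227604 = -6 + 75868 = 75862)
U - l(T(c(P(1)))) = 75862 - 1*0² = 75862 - 1*0 = 75862 + 0 = 75862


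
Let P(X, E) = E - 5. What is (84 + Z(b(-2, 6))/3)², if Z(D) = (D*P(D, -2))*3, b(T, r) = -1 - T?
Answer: 5929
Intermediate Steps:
P(X, E) = -5 + E
Z(D) = -21*D (Z(D) = (D*(-5 - 2))*3 = (D*(-7))*3 = -7*D*3 = -21*D)
(84 + Z(b(-2, 6))/3)² = (84 - 21*(-1 - 1*(-2))/3)² = (84 - 21*(-1 + 2)*(⅓))² = (84 - 21*1*(⅓))² = (84 - 21*⅓)² = (84 - 7)² = 77² = 5929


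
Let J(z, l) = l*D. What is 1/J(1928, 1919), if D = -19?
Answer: -1/36461 ≈ -2.7427e-5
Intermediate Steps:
J(z, l) = -19*l (J(z, l) = l*(-19) = -19*l)
1/J(1928, 1919) = 1/(-19*1919) = 1/(-36461) = -1/36461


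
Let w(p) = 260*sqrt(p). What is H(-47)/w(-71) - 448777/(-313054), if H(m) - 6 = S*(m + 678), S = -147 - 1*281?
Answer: 64111/44722 + 10387*I*sqrt(71)/710 ≈ 1.4335 + 123.27*I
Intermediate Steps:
S = -428 (S = -147 - 281 = -428)
H(m) = -290178 - 428*m (H(m) = 6 - 428*(m + 678) = 6 - 428*(678 + m) = 6 + (-290184 - 428*m) = -290178 - 428*m)
H(-47)/w(-71) - 448777/(-313054) = (-290178 - 428*(-47))/((260*sqrt(-71))) - 448777/(-313054) = (-290178 + 20116)/((260*(I*sqrt(71)))) - 448777*(-1/313054) = -270062*(-I*sqrt(71)/18460) + 64111/44722 = -(-10387)*I*sqrt(71)/710 + 64111/44722 = 10387*I*sqrt(71)/710 + 64111/44722 = 64111/44722 + 10387*I*sqrt(71)/710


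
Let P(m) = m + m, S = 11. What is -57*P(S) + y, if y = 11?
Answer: -1243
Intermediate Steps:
P(m) = 2*m
-57*P(S) + y = -114*11 + 11 = -57*22 + 11 = -1254 + 11 = -1243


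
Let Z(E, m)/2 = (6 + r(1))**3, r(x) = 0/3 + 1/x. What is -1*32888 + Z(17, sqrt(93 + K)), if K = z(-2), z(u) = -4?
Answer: -32202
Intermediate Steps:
r(x) = 1/x (r(x) = 0*(1/3) + 1/x = 0 + 1/x = 1/x)
K = -4
Z(E, m) = 686 (Z(E, m) = 2*(6 + 1/1)**3 = 2*(6 + 1)**3 = 2*7**3 = 2*343 = 686)
-1*32888 + Z(17, sqrt(93 + K)) = -1*32888 + 686 = -32888 + 686 = -32202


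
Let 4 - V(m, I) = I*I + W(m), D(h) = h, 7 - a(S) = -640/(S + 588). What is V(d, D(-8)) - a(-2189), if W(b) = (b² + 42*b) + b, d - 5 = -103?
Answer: -8736017/1601 ≈ -5456.6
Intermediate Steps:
a(S) = 7 + 640/(588 + S) (a(S) = 7 - (-640)/(S + 588) = 7 - (-640)/(588 + S) = 7 + 640/(588 + S))
d = -98 (d = 5 - 103 = -98)
W(b) = b² + 43*b
V(m, I) = 4 - I² - m*(43 + m) (V(m, I) = 4 - (I*I + m*(43 + m)) = 4 - (I² + m*(43 + m)) = 4 + (-I² - m*(43 + m)) = 4 - I² - m*(43 + m))
V(d, D(-8)) - a(-2189) = (4 - 1*(-8)² - 1*(-98)*(43 - 98)) - (4756 + 7*(-2189))/(588 - 2189) = (4 - 1*64 - 1*(-98)*(-55)) - (4756 - 15323)/(-1601) = (4 - 64 - 5390) - (-1)*(-10567)/1601 = -5450 - 1*10567/1601 = -5450 - 10567/1601 = -8736017/1601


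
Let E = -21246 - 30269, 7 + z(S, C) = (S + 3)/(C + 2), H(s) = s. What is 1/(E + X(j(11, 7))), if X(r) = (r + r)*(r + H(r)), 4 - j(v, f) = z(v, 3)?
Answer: -25/1281151 ≈ -1.9514e-5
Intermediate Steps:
z(S, C) = -7 + (3 + S)/(2 + C) (z(S, C) = -7 + (S + 3)/(C + 2) = -7 + (3 + S)/(2 + C))
j(v, f) = 52/5 - v/5 (j(v, f) = 4 - (-11 + v - 7*3)/(2 + 3) = 4 - (-11 + v - 21)/5 = 4 - (-32 + v)/5 = 4 - (-32/5 + v/5) = 4 + (32/5 - v/5) = 52/5 - v/5)
X(r) = 4*r² (X(r) = (r + r)*(r + r) = (2*r)*(2*r) = 4*r²)
E = -51515
1/(E + X(j(11, 7))) = 1/(-51515 + 4*(52/5 - ⅕*11)²) = 1/(-51515 + 4*(52/5 - 11/5)²) = 1/(-51515 + 4*(41/5)²) = 1/(-51515 + 4*(1681/25)) = 1/(-51515 + 6724/25) = 1/(-1281151/25) = -25/1281151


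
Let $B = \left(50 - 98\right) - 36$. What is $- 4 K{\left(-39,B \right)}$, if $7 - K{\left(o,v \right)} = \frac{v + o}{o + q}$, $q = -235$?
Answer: $- \frac{3590}{137} \approx -26.204$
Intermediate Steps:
$B = -84$ ($B = \left(50 - 98\right) - 36 = -48 - 36 = -84$)
$K{\left(o,v \right)} = 7 - \frac{o + v}{-235 + o}$ ($K{\left(o,v \right)} = 7 - \frac{v + o}{o - 235} = 7 - \frac{o + v}{-235 + o}$)
$- 4 K{\left(-39,B \right)} = - 4 \frac{-1645 - -84 + 6 \left(-39\right)}{-235 - 39} = - 4 \frac{-1645 + 84 - 234}{-274} = - 4 \left(\left(- \frac{1}{274}\right) \left(-1795\right)\right) = \left(-4\right) \frac{1795}{274} = - \frac{3590}{137}$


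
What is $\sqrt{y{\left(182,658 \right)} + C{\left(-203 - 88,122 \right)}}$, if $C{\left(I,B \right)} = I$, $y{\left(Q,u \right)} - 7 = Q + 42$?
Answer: $2 i \sqrt{15} \approx 7.746 i$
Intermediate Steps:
$y{\left(Q,u \right)} = 49 + Q$ ($y{\left(Q,u \right)} = 7 + \left(Q + 42\right) = 7 + \left(42 + Q\right) = 49 + Q$)
$\sqrt{y{\left(182,658 \right)} + C{\left(-203 - 88,122 \right)}} = \sqrt{\left(49 + 182\right) - 291} = \sqrt{231 - 291} = \sqrt{-60} = 2 i \sqrt{15}$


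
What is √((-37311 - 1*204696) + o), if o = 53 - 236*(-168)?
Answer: I*√202306 ≈ 449.78*I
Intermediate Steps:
o = 39701 (o = 53 + 39648 = 39701)
√((-37311 - 1*204696) + o) = √((-37311 - 1*204696) + 39701) = √((-37311 - 204696) + 39701) = √(-242007 + 39701) = √(-202306) = I*√202306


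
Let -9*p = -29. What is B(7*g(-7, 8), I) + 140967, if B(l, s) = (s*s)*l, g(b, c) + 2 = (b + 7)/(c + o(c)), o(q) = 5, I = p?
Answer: 11406553/81 ≈ 1.4082e+5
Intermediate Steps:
p = 29/9 (p = -⅑*(-29) = 29/9 ≈ 3.2222)
I = 29/9 ≈ 3.2222
g(b, c) = -2 + (7 + b)/(5 + c) (g(b, c) = -2 + (b + 7)/(c + 5) = -2 + (7 + b)/(5 + c))
B(l, s) = l*s² (B(l, s) = s²*l = l*s²)
B(7*g(-7, 8), I) + 140967 = (7*((-3 - 7 - 2*8)/(5 + 8)))*(29/9)² + 140967 = (7*((-3 - 7 - 16)/13))*(841/81) + 140967 = (7*((1/13)*(-26)))*(841/81) + 140967 = (7*(-2))*(841/81) + 140967 = -14*841/81 + 140967 = -11774/81 + 140967 = 11406553/81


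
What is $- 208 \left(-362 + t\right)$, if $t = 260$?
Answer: $21216$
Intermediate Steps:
$- 208 \left(-362 + t\right) = - 208 \left(-362 + 260\right) = \left(-208\right) \left(-102\right) = 21216$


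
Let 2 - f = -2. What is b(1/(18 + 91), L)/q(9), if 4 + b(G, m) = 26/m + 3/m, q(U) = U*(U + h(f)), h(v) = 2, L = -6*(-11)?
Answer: -235/6534 ≈ -0.035966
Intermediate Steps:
L = 66
f = 4 (f = 2 - 1*(-2) = 2 + 2 = 4)
q(U) = U*(2 + U) (q(U) = U*(U + 2) = U*(2 + U))
b(G, m) = -4 + 29/m (b(G, m) = -4 + (26/m + 3/m) = -4 + 29/m)
b(1/(18 + 91), L)/q(9) = (-4 + 29/66)/((9*(2 + 9))) = (-4 + 29*(1/66))/((9*11)) = (-4 + 29/66)/99 = -235/66*1/99 = -235/6534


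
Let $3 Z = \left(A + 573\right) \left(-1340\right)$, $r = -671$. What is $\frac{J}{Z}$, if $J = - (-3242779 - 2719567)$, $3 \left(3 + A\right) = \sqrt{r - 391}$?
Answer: $- \frac{509780583}{21776206} + \frac{8943519 i \sqrt{118}}{217762060} \approx -23.41 + 0.44614 i$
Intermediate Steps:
$A = -3 + i \sqrt{118}$ ($A = -3 + \frac{\sqrt{-671 - 391}}{3} = -3 + \frac{\sqrt{-1062}}{3} = -3 + \frac{3 i \sqrt{118}}{3} = -3 + i \sqrt{118} \approx -3.0 + 10.863 i$)
$J = 5962346$ ($J = \left(-1\right) \left(-5962346\right) = 5962346$)
$Z = -254600 - \frac{1340 i \sqrt{118}}{3}$ ($Z = \frac{\left(\left(-3 + i \sqrt{118}\right) + 573\right) \left(-1340\right)}{3} = \frac{\left(570 + i \sqrt{118}\right) \left(-1340\right)}{3} = \frac{-763800 - 1340 i \sqrt{118}}{3} = -254600 - \frac{1340 i \sqrt{118}}{3} \approx -2.546 \cdot 10^{5} - 4852.0 i$)
$\frac{J}{Z} = \frac{5962346}{-254600 - \frac{1340 i \sqrt{118}}{3}}$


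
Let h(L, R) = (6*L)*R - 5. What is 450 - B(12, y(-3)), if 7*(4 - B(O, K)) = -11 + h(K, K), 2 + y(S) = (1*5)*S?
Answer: 4840/7 ≈ 691.43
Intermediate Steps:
y(S) = -2 + 5*S (y(S) = -2 + (1*5)*S = -2 + 5*S)
h(L, R) = -5 + 6*L*R (h(L, R) = 6*L*R - 5 = -5 + 6*L*R)
B(O, K) = 44/7 - 6*K²/7 (B(O, K) = 4 - (-11 + (-5 + 6*K*K))/7 = 4 - (-11 + (-5 + 6*K²))/7 = 4 - (-16 + 6*K²)/7 = 4 + (16/7 - 6*K²/7) = 44/7 - 6*K²/7)
450 - B(12, y(-3)) = 450 - (44/7 - 6*(-2 + 5*(-3))²/7) = 450 - (44/7 - 6*(-2 - 15)²/7) = 450 - (44/7 - 6/7*(-17)²) = 450 - (44/7 - 6/7*289) = 450 - (44/7 - 1734/7) = 450 - 1*(-1690/7) = 450 + 1690/7 = 4840/7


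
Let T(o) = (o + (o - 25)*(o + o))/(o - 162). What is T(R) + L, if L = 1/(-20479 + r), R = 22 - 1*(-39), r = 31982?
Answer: -51222758/1161803 ≈ -44.089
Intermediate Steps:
R = 61 (R = 22 + 39 = 61)
T(o) = (o + 2*o*(-25 + o))/(-162 + o) (T(o) = (o + (-25 + o)*(2*o))/(-162 + o) = (o + 2*o*(-25 + o))/(-162 + o))
L = 1/11503 (L = 1/(-20479 + 31982) = 1/11503 ≈ 8.6934e-5)
T(R) + L = 61*(-49 + 2*61)/(-162 + 61) + 1/11503 = 61*(-49 + 122)/(-101) + 1/11503 = 61*(-1/101)*73 + 1/11503 = -4453/101 + 1/11503 = -51222758/1161803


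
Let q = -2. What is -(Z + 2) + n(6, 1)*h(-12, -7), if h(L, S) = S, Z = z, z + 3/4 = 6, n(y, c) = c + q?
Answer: -¼ ≈ -0.25000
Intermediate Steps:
n(y, c) = -2 + c (n(y, c) = c - 2 = -2 + c)
z = 21/4 (z = -¾ + 6 = 21/4 ≈ 5.2500)
Z = 21/4 ≈ 5.2500
-(Z + 2) + n(6, 1)*h(-12, -7) = -(21/4 + 2) + (-2 + 1)*(-7) = -1*29/4 - 1*(-7) = -29/4 + 7 = -¼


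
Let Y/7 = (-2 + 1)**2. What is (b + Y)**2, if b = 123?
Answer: 16900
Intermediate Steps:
Y = 7 (Y = 7*(-2 + 1)**2 = 7*(-1)**2 = 7*1 = 7)
(b + Y)**2 = (123 + 7)**2 = 130**2 = 16900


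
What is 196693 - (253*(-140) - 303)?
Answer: 232416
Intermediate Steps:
196693 - (253*(-140) - 303) = 196693 - (-35420 - 303) = 196693 - 1*(-35723) = 196693 + 35723 = 232416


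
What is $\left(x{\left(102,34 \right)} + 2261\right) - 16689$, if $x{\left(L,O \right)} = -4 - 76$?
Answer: $-14508$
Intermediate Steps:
$x{\left(L,O \right)} = -80$
$\left(x{\left(102,34 \right)} + 2261\right) - 16689 = \left(-80 + 2261\right) - 16689 = 2181 - 16689 = -14508$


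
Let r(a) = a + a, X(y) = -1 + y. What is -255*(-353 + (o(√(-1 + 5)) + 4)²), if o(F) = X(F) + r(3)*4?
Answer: -124440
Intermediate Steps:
r(a) = 2*a
o(F) = 23 + F (o(F) = (-1 + F) + (2*3)*4 = (-1 + F) + 6*4 = (-1 + F) + 24 = 23 + F)
-255*(-353 + (o(√(-1 + 5)) + 4)²) = -255*(-353 + ((23 + √(-1 + 5)) + 4)²) = -255*(-353 + ((23 + √4) + 4)²) = -255*(-353 + ((23 + 2) + 4)²) = -255*(-353 + (25 + 4)²) = -255*(-353 + 29²) = -255*(-353 + 841) = -255*488 = -124440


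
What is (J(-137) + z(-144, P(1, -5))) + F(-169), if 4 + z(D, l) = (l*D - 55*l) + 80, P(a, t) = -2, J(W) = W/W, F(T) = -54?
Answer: 421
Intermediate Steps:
J(W) = 1
z(D, l) = 76 - 55*l + D*l (z(D, l) = -4 + ((l*D - 55*l) + 80) = -4 + ((D*l - 55*l) + 80) = -4 + ((-55*l + D*l) + 80) = -4 + (80 - 55*l + D*l) = 76 - 55*l + D*l)
(J(-137) + z(-144, P(1, -5))) + F(-169) = (1 + (76 - 55*(-2) - 144*(-2))) - 54 = (1 + (76 + 110 + 288)) - 54 = (1 + 474) - 54 = 475 - 54 = 421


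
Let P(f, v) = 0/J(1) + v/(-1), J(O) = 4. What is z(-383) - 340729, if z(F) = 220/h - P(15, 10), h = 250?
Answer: -8517953/25 ≈ -3.4072e+5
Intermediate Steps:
P(f, v) = -v (P(f, v) = 0/4 + v/(-1) = 0*(¼) + v*(-1) = 0 - v = -v)
z(F) = 272/25 (z(F) = 220/250 - (-1)*10 = 220*(1/250) - 1*(-10) = 22/25 + 10 = 272/25)
z(-383) - 340729 = 272/25 - 340729 = -8517953/25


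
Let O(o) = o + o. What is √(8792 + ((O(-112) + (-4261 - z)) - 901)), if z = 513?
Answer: √2893 ≈ 53.787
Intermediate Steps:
O(o) = 2*o
√(8792 + ((O(-112) + (-4261 - z)) - 901)) = √(8792 + ((2*(-112) + (-4261 - 1*513)) - 901)) = √(8792 + ((-224 + (-4261 - 513)) - 901)) = √(8792 + ((-224 - 4774) - 901)) = √(8792 + (-4998 - 901)) = √(8792 - 5899) = √2893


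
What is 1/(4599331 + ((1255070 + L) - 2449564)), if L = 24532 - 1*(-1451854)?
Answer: 1/4881223 ≈ 2.0487e-7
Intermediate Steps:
L = 1476386 (L = 24532 + 1451854 = 1476386)
1/(4599331 + ((1255070 + L) - 2449564)) = 1/(4599331 + ((1255070 + 1476386) - 2449564)) = 1/(4599331 + (2731456 - 2449564)) = 1/(4599331 + 281892) = 1/4881223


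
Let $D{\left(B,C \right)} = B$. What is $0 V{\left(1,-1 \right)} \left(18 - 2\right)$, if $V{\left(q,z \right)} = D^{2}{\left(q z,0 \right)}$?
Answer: $0$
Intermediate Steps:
$V{\left(q,z \right)} = q^{2} z^{2}$ ($V{\left(q,z \right)} = \left(q z\right)^{2} = q^{2} z^{2}$)
$0 V{\left(1,-1 \right)} \left(18 - 2\right) = 0 \cdot 1^{2} \left(-1\right)^{2} \left(18 - 2\right) = 0 \cdot 1 \cdot 1 \cdot 16 = 0 \cdot 1 \cdot 16 = 0 \cdot 16 = 0$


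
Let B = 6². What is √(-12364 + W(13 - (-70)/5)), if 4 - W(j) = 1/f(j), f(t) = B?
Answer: I*√444961/6 ≈ 111.18*I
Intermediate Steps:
B = 36
f(t) = 36
W(j) = 143/36 (W(j) = 4 - 1/36 = 143/36)
√(-12364 + W(13 - (-70)/5)) = √(-12364 + 143/36) = √(-444961/36) = I*√444961/6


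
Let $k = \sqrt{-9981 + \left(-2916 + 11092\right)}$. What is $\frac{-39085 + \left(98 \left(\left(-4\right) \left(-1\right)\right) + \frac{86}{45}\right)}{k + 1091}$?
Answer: $- \frac{1899539009}{53643870} + \frac{33080881 i \sqrt{5}}{53643870} \approx -35.41 + 1.3789 i$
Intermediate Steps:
$k = 19 i \sqrt{5}$ ($k = \sqrt{-9981 + 8176} = \sqrt{-1805} = 19 i \sqrt{5} \approx 42.485 i$)
$\frac{-39085 + \left(98 \left(\left(-4\right) \left(-1\right)\right) + \frac{86}{45}\right)}{k + 1091} = \frac{-39085 + \left(98 \left(\left(-4\right) \left(-1\right)\right) + \frac{86}{45}\right)}{19 i \sqrt{5} + 1091} = \frac{-39085 + \left(98 \cdot 4 + 86 \cdot \frac{1}{45}\right)}{1091 + 19 i \sqrt{5}} = \frac{-39085 + \left(392 + \frac{86}{45}\right)}{1091 + 19 i \sqrt{5}} = \frac{-39085 + \frac{17726}{45}}{1091 + 19 i \sqrt{5}} = - \frac{1741099}{45 \left(1091 + 19 i \sqrt{5}\right)}$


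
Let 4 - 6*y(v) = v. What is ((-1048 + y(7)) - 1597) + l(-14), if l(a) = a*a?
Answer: -4899/2 ≈ -2449.5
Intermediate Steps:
y(v) = ⅔ - v/6
l(a) = a²
((-1048 + y(7)) - 1597) + l(-14) = ((-1048 + (⅔ - ⅙*7)) - 1597) + (-14)² = ((-1048 + (⅔ - 7/6)) - 1597) + 196 = ((-1048 - ½) - 1597) + 196 = (-2097/2 - 1597) + 196 = -5291/2 + 196 = -4899/2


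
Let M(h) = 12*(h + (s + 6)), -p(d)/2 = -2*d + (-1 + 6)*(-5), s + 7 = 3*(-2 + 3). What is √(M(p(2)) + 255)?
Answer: 5*√39 ≈ 31.225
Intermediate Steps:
s = -4 (s = -7 + 3*(-2 + 3) = -7 + 3*1 = -7 + 3 = -4)
p(d) = 50 + 4*d (p(d) = -2*(-2*d + (-1 + 6)*(-5)) = -2*(-2*d + 5*(-5)) = -2*(-2*d - 25) = -2*(-25 - 2*d) = 50 + 4*d)
M(h) = 24 + 12*h (M(h) = 12*(h + (-4 + 6)) = 12*(h + 2) = 12*(2 + h) = 24 + 12*h)
√(M(p(2)) + 255) = √((24 + 12*(50 + 4*2)) + 255) = √((24 + 12*(50 + 8)) + 255) = √((24 + 12*58) + 255) = √((24 + 696) + 255) = √(720 + 255) = √975 = 5*√39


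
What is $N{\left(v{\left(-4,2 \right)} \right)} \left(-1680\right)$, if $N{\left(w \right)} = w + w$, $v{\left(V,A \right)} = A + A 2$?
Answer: $-20160$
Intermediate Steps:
$v{\left(V,A \right)} = 3 A$ ($v{\left(V,A \right)} = A + 2 A = 3 A$)
$N{\left(w \right)} = 2 w$
$N{\left(v{\left(-4,2 \right)} \right)} \left(-1680\right) = 2 \cdot 3 \cdot 2 \left(-1680\right) = 2 \cdot 6 \left(-1680\right) = 12 \left(-1680\right) = -20160$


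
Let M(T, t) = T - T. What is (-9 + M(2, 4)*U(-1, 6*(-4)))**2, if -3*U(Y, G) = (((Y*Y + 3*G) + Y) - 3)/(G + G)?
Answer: 81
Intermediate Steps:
M(T, t) = 0
U(Y, G) = -(-3 + Y + Y**2 + 3*G)/(6*G) (U(Y, G) = -(((Y*Y + 3*G) + Y) - 3)/(3*(G + G)) = -(((Y**2 + 3*G) + Y) - 3)/(3*(2*G)) = -((Y + Y**2 + 3*G) - 3)*1/(2*G)/3 = -(-3 + Y + Y**2 + 3*G)*1/(2*G)/3 = -(-3 + Y + Y**2 + 3*G)/(6*G))
(-9 + M(2, 4)*U(-1, 6*(-4)))**2 = (-9 + 0*((3 - 1*(-1) - 1*(-1)**2 - 18*(-4))/(6*((6*(-4))))))**2 = (-9 + 0*((1/6)*(3 + 1 - 1*1 - 3*(-24))/(-24)))**2 = (-9 + 0*((1/6)*(-1/24)*(3 + 1 - 1 + 72)))**2 = (-9 + 0*((1/6)*(-1/24)*75))**2 = (-9 + 0*(-25/48))**2 = (-9 + 0)**2 = (-9)**2 = 81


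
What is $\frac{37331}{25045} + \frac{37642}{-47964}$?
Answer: $\frac{423900097}{600629190} \approx 0.70576$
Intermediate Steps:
$\frac{37331}{25045} + \frac{37642}{-47964} = 37331 \cdot \frac{1}{25045} + 37642 \left(- \frac{1}{47964}\right) = \frac{37331}{25045} - \frac{18821}{23982} = \frac{423900097}{600629190}$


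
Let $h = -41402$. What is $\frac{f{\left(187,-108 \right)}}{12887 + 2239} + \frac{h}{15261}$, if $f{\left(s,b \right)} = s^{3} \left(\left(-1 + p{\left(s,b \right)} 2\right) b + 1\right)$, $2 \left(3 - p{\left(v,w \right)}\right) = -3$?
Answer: $- \frac{28707839594327}{76945962} \approx -3.7309 \cdot 10^{5}$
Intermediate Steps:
$p{\left(v,w \right)} = \frac{9}{2}$ ($p{\left(v,w \right)} = 3 - - \frac{3}{2} = 3 + \frac{3}{2} = \frac{9}{2}$)
$f{\left(s,b \right)} = s^{3} \left(1 + 8 b\right)$ ($f{\left(s,b \right)} = s^{3} \left(\left(-1 + \frac{9}{2} \cdot 2\right) b + 1\right) = s^{3} \left(\left(-1 + 9\right) b + 1\right) = s^{3} \left(8 b + 1\right) = s^{3} \left(1 + 8 b\right)$)
$\frac{f{\left(187,-108 \right)}}{12887 + 2239} + \frac{h}{15261} = \frac{187^{3} \left(1 + 8 \left(-108\right)\right)}{12887 + 2239} - \frac{41402}{15261} = \frac{6539203 \left(1 - 864\right)}{15126} - \frac{41402}{15261} = 6539203 \left(-863\right) \frac{1}{15126} - \frac{41402}{15261} = \left(-5643332189\right) \frac{1}{15126} - \frac{41402}{15261} = - \frac{5643332189}{15126} - \frac{41402}{15261} = - \frac{28707839594327}{76945962}$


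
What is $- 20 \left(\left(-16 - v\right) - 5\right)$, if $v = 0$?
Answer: $420$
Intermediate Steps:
$- 20 \left(\left(-16 - v\right) - 5\right) = - 20 \left(\left(-16 - 0\right) - 5\right) = - 20 \left(\left(-16 + 0\right) - 5\right) = - 20 \left(-16 - 5\right) = \left(-20\right) \left(-21\right) = 420$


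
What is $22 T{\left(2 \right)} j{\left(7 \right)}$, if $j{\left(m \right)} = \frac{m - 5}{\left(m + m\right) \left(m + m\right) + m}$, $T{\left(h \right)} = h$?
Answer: $\frac{88}{203} \approx 0.4335$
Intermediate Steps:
$j{\left(m \right)} = \frac{-5 + m}{m + 4 m^{2}}$ ($j{\left(m \right)} = \frac{-5 + m}{2 m 2 m + m} = \frac{-5 + m}{4 m^{2} + m} = \frac{-5 + m}{m + 4 m^{2}}$)
$22 T{\left(2 \right)} j{\left(7 \right)} = 22 \cdot 2 \frac{-5 + 7}{7 \left(1 + 4 \cdot 7\right)} = 44 \cdot \frac{1}{7} \frac{1}{1 + 28} \cdot 2 = 44 \cdot \frac{1}{7} \cdot \frac{1}{29} \cdot 2 = 44 \cdot \frac{2}{203} = \frac{88}{203}$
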